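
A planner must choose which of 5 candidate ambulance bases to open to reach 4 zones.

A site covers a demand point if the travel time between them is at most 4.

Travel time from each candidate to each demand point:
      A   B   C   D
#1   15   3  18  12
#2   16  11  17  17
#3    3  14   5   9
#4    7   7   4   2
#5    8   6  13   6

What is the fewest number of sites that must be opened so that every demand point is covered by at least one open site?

3

Coverage sets (demand points within 4 of each site):
  #1: {B}
  #2: {}
  #3: {A}
  #4: {C, D}
  #5: {}
No 2 sites suffice: every size-2 union leaves at least one demand point uncovered.
But {#1, #3, #4} covers everything, so the minimum is 3.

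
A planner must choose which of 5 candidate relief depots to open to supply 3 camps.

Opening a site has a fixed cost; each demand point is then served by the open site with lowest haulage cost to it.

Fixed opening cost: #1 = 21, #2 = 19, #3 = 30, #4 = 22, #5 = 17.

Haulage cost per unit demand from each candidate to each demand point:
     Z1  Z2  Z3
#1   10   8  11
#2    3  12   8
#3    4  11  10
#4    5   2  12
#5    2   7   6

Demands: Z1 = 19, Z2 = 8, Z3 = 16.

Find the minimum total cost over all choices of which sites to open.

189

Open {#4, #5}: assign each demand point to its cheapest open site.
  Z1→#5 19×2=38, Z2→#4 8×2=16, Z3→#5 16×6=96
  haulage cost 150, fixed 39 → total 189.
Compare {#5}: haulage cost 190 + fixed 17 = 207.
Compare {#2, #4, #5}: haulage cost 150 + fixed 58 = 208.
Compare {#1, #4, #5}: haulage cost 150 + fixed 60 = 210.
All other subsets cost ≥ 207. Minimum total cost: 189.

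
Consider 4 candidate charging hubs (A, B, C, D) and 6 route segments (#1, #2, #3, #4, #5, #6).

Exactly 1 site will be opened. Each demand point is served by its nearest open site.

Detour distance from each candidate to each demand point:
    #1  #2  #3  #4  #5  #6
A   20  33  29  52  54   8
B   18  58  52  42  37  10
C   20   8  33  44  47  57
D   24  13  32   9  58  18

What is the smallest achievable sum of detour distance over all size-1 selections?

154

Open {D}.
  #1→D 24, #2→D 13, #3→D 32, #4→D 9, #5→D 58, #6→D 18  ⇒ total 154.
Compare {A}: total 196.
Compare {C}: total 209.
No size-1 selection does better; minimum is 154.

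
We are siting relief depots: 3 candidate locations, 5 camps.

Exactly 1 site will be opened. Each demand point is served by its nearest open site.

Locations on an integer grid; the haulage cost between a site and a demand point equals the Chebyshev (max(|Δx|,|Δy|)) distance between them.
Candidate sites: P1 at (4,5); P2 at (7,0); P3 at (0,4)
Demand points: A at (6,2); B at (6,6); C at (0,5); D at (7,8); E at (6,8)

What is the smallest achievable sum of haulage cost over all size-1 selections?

Open {P1}.
  A→P1 3, B→P1 2, C→P1 4, D→P1 3, E→P1 3  ⇒ total 15.
Compare {P3}: total 26.
Compare {P2}: total 31.

15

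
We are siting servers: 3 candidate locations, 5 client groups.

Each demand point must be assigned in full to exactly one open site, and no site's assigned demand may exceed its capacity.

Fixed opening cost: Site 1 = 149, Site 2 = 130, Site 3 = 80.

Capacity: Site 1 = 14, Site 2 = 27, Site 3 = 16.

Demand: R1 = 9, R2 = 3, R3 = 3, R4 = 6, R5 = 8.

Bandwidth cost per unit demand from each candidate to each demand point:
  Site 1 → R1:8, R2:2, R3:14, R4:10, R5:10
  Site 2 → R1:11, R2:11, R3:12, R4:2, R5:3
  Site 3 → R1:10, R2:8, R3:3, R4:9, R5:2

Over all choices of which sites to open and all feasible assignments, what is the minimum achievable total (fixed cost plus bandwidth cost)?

Open {Site 2, Site 3}; cheapest assignment that respects the capacities:
  Site 2 (cap 27, load 14): R4, R5 — cost 6×2 + 8×3 = 36
  Site 3 (cap 16, load 15): R1, R2, R3 — cost 9×10 + 3×8 + 3×3 = 123
  Shipping 159, fixed 210 → total 369.
  Any other capacity-feasible assignment to {Site 2, Site 3} ships for at least 159.
Compare {Site 1, Site 2}: its best feasible assignment gives total 429.
Compare {Site 1, Site 2, Site 3}: its best feasible assignment gives total 474.
Every other set of open sites that can feasibly serve all demand totals ≥ 429 even under its best assignment. Minimum: 369.

369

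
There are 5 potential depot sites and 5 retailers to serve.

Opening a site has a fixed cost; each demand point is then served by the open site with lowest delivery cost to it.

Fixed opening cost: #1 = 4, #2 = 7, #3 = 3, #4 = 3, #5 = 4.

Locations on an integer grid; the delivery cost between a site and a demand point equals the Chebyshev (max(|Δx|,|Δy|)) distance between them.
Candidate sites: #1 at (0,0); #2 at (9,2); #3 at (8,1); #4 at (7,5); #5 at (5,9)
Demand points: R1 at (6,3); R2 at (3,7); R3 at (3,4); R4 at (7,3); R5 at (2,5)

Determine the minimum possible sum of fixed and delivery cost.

Open {#4}: assign each demand point to its cheapest open site.
  R1→#4 2, R2→#4 4, R3→#4 4, R4→#4 2, R5→#4 5
  delivery cost 17, fixed 3 → total 20.
Compare {#4, #5}: delivery cost 14 + fixed 7 = 21.
Compare {#3, #5}: delivery cost 15 + fixed 7 = 22.
Compare {#3, #4}: delivery cost 17 + fixed 6 = 23.
All other subsets cost ≥ 21. Minimum total cost: 20.

20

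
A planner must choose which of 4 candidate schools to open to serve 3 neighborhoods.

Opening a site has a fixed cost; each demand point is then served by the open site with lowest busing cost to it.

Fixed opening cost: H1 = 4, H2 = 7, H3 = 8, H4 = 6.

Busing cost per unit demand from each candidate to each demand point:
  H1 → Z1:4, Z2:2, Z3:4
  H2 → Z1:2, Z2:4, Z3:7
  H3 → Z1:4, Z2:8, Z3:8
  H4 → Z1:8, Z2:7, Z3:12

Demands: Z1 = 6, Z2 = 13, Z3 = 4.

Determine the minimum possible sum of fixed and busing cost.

65

Open {H1, H2}: assign each demand point to its cheapest open site.
  Z1→H2 6×2=12, Z2→H1 13×2=26, Z3→H1 4×4=16
  busing cost 54, fixed 11 → total 65.
Compare {H1}: busing cost 66 + fixed 4 = 70.
Compare {H1, H2, H4}: busing cost 54 + fixed 17 = 71.
Compare {H1, H2, H3}: busing cost 54 + fixed 19 = 73.
All other subsets cost ≥ 70. Minimum total cost: 65.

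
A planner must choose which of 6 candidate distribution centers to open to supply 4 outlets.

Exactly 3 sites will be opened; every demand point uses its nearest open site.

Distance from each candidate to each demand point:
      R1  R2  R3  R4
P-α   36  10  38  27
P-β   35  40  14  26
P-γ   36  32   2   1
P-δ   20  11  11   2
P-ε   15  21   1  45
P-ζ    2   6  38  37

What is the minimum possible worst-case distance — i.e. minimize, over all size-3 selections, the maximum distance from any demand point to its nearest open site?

6

Open {P-α, P-γ, P-ζ}.
  Farthest demand point is R2 at distance 6 (to P-ζ); all others are ≤ 6.
With {P-β, P-γ, P-ζ} the worst case is 6.
With {P-γ, P-δ, P-ζ} the worst case is 6.
No size-3 selection achieves below 6.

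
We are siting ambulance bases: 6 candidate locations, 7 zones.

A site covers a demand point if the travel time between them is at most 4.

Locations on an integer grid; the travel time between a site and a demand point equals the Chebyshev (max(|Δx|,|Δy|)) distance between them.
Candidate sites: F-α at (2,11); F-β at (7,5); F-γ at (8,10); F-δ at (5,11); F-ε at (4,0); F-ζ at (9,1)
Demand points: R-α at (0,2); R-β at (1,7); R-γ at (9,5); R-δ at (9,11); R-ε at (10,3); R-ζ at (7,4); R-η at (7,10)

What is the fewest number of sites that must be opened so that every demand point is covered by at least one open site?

Coverage sets (demand points within 4 of each site):
  F-α: {R-β}
  F-β: {R-γ, R-ε, R-ζ}
  F-γ: {R-δ, R-η}
  F-δ: {R-β, R-δ, R-η}
  F-ε: {R-α, R-ζ}
  F-ζ: {R-γ, R-ε, R-ζ}
No 2 sites suffice: every size-2 union leaves at least one demand point uncovered.
But {F-β, F-δ, F-ε} covers everything, so the minimum is 3.

3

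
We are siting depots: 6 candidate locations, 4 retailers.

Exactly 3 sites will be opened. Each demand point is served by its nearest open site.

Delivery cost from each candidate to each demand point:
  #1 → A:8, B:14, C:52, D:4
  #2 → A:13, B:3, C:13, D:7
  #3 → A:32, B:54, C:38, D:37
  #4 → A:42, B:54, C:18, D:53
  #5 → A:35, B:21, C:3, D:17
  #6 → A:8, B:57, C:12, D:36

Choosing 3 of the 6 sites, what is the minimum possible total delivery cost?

18

Open {#1, #2, #5}.
  A→#1 8, B→#2 3, C→#5 3, D→#1 4  ⇒ total 18.
Compare {#2, #5, #6}: total 21.
Compare {#2, #3, #5}: total 26.
No size-3 selection does better; minimum is 18.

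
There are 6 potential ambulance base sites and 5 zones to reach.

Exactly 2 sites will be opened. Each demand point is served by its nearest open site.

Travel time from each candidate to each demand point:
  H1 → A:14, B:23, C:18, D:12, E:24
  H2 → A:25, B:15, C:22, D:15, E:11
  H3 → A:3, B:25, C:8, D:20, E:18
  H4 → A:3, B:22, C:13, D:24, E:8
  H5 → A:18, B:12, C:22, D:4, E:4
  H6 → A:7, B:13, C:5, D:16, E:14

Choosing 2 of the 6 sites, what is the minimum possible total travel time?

Open {H3, H5}.
  A→H3 3, B→H5 12, C→H3 8, D→H5 4, E→H5 4  ⇒ total 31.
Compare {H5, H6}: total 32.
Compare {H4, H5}: total 36.
No size-2 selection does better; minimum is 31.

31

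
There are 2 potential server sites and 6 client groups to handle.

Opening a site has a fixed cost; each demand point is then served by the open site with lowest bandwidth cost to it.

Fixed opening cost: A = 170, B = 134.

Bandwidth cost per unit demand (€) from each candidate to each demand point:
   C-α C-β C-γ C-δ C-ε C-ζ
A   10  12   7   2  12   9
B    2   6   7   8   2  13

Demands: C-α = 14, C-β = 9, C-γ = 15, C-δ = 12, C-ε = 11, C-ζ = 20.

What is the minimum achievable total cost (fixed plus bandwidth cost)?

699

Open {B}: assign each demand point to its cheapest open site.
  C-α→B 14×2=28, C-β→B 9×6=54, C-γ→B 15×7=105, C-δ→B 12×8=96, C-ε→B 11×2=22, C-ζ→B 20×13=260
  bandwidth cost 565, fixed 134 → total 699.
Compare {A, B}: bandwidth cost 413 + fixed 304 = 717.
Compare {A}: bandwidth cost 689 + fixed 170 = 859.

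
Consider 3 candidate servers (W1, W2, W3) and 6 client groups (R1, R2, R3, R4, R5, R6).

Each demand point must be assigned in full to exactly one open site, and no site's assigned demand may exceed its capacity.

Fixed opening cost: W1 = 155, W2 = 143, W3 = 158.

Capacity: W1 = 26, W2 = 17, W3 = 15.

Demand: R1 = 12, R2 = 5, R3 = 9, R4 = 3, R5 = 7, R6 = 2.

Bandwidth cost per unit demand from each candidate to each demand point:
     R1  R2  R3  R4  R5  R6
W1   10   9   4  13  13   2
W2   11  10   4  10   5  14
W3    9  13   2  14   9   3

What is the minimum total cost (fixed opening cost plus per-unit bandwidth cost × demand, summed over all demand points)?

Open {W1, W2}; cheapest assignment that respects the capacities:
  W1 (cap 26, load 23): R1, R3, R6 — cost 12×10 + 9×4 + 2×2 = 160
  W2 (cap 17, load 15): R2, R4, R5 — cost 5×10 + 3×10 + 7×5 = 115
  Shipping 275, fixed 298 → total 573.
  Any other capacity-feasible assignment to {W1, W2} ships for at least 275.
Compare {W1, W3}: its best feasible assignment gives total 625.
Compare {W1, W2, W3}: its best feasible assignment gives total 708.
Every other set of open sites that can feasibly serve all demand totals ≥ 625 even under its best assignment. Minimum: 573.

573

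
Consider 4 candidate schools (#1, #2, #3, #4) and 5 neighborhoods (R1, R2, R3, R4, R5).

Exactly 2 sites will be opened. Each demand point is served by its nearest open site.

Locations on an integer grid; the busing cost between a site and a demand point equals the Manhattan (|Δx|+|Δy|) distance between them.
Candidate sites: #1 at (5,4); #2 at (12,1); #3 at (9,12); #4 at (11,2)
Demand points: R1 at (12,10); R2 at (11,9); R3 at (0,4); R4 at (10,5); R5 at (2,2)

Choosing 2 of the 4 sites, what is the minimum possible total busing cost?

26

Open {#1, #3}.
  R1→#3 5, R2→#3 5, R3→#1 5, R4→#1 6, R5→#1 5  ⇒ total 26.
Compare {#1, #4}: total 30.
Compare {#1, #2}: total 34.
No size-2 selection does better; minimum is 26.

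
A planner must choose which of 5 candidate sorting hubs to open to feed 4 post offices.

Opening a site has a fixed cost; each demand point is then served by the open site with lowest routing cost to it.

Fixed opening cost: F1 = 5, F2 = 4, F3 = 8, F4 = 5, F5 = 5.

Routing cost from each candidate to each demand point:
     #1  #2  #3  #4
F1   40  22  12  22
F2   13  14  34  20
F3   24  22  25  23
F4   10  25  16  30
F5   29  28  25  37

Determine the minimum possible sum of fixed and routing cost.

68

Open {F1, F2}: assign each demand point to its cheapest open site.
  #1→F2 13, #2→F2 14, #3→F1 12, #4→F2 20
  routing cost 59, fixed 9 → total 68.
Compare {F2, F4}: routing cost 60 + fixed 9 = 69.
Compare {F1, F2, F4}: routing cost 56 + fixed 14 = 70.
Compare {F1, F2, F5}: routing cost 59 + fixed 14 = 73.
All other subsets cost ≥ 69. Minimum total cost: 68.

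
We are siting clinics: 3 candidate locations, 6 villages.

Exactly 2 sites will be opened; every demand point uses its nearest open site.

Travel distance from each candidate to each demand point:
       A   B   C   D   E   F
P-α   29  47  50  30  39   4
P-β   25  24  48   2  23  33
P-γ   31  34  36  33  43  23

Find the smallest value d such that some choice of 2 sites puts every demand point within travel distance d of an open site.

36

Open {P-β, P-γ}.
  Farthest demand point is C at travel distance 36 (to P-γ); all others are ≤ 36.
With {P-α, P-γ} the worst case is 39.
With {P-α, P-β} the worst case is 48.
No size-2 selection achieves below 36.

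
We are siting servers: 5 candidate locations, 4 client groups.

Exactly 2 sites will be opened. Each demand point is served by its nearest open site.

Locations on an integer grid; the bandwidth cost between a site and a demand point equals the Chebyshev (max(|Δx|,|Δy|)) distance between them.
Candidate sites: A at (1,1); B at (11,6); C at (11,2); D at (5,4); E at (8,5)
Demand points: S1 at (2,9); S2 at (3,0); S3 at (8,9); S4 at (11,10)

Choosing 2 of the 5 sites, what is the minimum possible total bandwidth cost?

16

Open {B, D}.
  S1→D 5, S2→D 4, S3→B 3, S4→B 4  ⇒ total 16.
Compare {A, B}: total 17.
Compare {A, E}: total 17.
No size-2 selection does better; minimum is 16.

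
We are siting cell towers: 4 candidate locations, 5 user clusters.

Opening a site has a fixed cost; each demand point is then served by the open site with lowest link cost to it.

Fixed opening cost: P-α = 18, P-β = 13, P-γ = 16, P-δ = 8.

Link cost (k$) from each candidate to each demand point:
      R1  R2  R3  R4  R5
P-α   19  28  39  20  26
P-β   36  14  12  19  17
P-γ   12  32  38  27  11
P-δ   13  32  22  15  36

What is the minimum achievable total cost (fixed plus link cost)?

Open {P-β, P-δ}: assign each demand point to its cheapest open site.
  R1→P-δ 13, R2→P-β 14, R3→P-β 12, R4→P-δ 15, R5→P-β 17
  link cost 71, fixed 21 → total 92.
Compare {P-β, P-γ}: link cost 68 + fixed 29 = 97.
Compare {P-β, P-γ, P-δ}: link cost 64 + fixed 37 = 101.
Compare {P-α, P-β, P-δ}: link cost 71 + fixed 39 = 110.
All other subsets cost ≥ 97. Minimum total cost: 92.

92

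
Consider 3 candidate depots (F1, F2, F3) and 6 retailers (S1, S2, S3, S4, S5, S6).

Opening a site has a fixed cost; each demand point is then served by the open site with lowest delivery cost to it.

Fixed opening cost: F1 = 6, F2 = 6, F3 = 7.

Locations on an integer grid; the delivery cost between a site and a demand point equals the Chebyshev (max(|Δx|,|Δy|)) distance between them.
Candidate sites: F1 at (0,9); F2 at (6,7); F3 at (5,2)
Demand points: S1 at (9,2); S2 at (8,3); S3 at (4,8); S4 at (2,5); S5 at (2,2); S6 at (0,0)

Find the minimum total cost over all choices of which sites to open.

Open {F3}: assign each demand point to its cheapest open site.
  S1→F3 4, S2→F3 3, S3→F3 6, S4→F3 3, S5→F3 3, S6→F3 5
  delivery cost 24, fixed 7 → total 31.
Compare {F2}: delivery cost 27 + fixed 6 = 33.
Compare {F2, F3}: delivery cost 20 + fixed 13 = 33.
Compare {F1, F3}: delivery cost 22 + fixed 13 = 35.
All other subsets cost ≥ 33. Minimum total cost: 31.

31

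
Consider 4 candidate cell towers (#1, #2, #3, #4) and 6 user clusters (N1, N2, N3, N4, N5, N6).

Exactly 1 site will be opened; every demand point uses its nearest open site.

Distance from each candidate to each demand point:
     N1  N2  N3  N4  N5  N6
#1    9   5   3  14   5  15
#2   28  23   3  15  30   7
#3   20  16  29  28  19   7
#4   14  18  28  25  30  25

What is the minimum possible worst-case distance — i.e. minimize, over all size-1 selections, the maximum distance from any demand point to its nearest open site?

Open {#1}.
  Farthest demand point is N6 at distance 15 (to #1); all others are ≤ 15.
With {#3} the worst case is 29.
With {#2} the worst case is 30.
No size-1 selection achieves below 15.

15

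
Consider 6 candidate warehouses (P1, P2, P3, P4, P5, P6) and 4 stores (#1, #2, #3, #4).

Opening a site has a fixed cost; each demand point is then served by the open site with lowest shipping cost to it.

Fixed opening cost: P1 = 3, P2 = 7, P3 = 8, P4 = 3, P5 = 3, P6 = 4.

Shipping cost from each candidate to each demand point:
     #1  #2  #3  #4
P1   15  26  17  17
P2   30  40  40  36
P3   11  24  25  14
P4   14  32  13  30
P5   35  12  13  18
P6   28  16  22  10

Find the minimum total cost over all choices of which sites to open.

59

Open {P4, P5, P6}: assign each demand point to its cheapest open site.
  #1→P4 14, #2→P5 12, #3→P4 13, #4→P6 10
  shipping cost 49, fixed 10 → total 59.
Compare {P4, P6}: shipping cost 53 + fixed 7 = 60.
Compare {P1, P5, P6}: shipping cost 50 + fixed 10 = 60.
Compare {P3, P5}: shipping cost 50 + fixed 11 = 61.
All other subsets cost ≥ 60. Minimum total cost: 59.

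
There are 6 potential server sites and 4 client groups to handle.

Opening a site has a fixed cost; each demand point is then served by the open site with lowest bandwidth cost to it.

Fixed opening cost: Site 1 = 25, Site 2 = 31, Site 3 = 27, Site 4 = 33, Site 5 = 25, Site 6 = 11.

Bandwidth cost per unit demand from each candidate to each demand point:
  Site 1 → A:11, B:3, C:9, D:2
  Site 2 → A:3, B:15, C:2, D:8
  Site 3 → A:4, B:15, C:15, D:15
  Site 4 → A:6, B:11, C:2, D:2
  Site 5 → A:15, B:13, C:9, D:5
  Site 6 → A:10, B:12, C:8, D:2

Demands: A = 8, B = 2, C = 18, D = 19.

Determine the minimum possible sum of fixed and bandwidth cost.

Open {Site 1, Site 2}: assign each demand point to its cheapest open site.
  A→Site 2 8×3=24, B→Site 1 2×3=6, C→Site 2 18×2=36, D→Site 1 19×2=38
  bandwidth cost 104, fixed 56 → total 160.
Compare {Site 2, Site 6}: bandwidth cost 122 + fixed 42 = 164.
Compare {Site 1, Site 2, Site 6}: bandwidth cost 104 + fixed 67 = 171.
Compare {Site 4}: bandwidth cost 144 + fixed 33 = 177.
All other subsets cost ≥ 164. Minimum total cost: 160.

160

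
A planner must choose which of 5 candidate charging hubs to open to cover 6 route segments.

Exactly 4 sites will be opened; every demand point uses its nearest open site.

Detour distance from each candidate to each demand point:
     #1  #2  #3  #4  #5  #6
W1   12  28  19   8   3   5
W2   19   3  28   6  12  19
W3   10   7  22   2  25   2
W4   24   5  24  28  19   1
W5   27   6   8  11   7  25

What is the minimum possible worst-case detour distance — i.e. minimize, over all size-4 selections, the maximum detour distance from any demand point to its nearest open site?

Open {W1, W2, W3, W5}.
  Farthest demand point is #1 at detour distance 10 (to W3); all others are ≤ 10.
With {W1, W3, W4, W5} the worst case is 10.
With {W2, W3, W4, W5} the worst case is 10.
No size-4 selection achieves below 10.

10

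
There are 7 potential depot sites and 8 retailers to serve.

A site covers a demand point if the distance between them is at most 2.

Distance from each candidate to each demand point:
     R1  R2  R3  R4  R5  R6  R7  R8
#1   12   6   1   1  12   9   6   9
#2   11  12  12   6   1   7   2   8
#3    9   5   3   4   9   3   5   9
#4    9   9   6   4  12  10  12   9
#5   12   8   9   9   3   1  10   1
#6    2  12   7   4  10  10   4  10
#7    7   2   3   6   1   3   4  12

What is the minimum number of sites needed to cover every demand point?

Coverage sets (demand points within 2 of each site):
  #1: {R3, R4}
  #2: {R5, R7}
  #3: {}
  #4: {}
  #5: {R6, R8}
  #6: {R1}
  #7: {R2, R5}
No 4 sites suffice: every size-4 union leaves at least one demand point uncovered.
But {#1, #2, #5, #6, #7} covers everything, so the minimum is 5.

5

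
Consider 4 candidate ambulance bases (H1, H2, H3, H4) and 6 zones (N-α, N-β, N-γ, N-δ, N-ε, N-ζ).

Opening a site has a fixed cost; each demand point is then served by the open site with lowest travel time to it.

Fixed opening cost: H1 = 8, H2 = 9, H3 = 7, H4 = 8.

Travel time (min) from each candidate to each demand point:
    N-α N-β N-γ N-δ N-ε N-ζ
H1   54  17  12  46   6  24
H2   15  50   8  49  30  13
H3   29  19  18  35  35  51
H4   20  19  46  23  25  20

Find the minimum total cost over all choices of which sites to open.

Open {H1, H2, H4}: assign each demand point to its cheapest open site.
  N-α→H2 15, N-β→H1 17, N-γ→H2 8, N-δ→H4 23, N-ε→H1 6, N-ζ→H2 13
  travel time 82, fixed 25 → total 107.
Compare {H1, H4}: travel time 98 + fixed 16 = 114.
Compare {H1, H2, H3, H4}: travel time 82 + fixed 32 = 114.
Compare {H1, H2, H3}: travel time 94 + fixed 24 = 118.
All other subsets cost ≥ 114. Minimum total cost: 107.

107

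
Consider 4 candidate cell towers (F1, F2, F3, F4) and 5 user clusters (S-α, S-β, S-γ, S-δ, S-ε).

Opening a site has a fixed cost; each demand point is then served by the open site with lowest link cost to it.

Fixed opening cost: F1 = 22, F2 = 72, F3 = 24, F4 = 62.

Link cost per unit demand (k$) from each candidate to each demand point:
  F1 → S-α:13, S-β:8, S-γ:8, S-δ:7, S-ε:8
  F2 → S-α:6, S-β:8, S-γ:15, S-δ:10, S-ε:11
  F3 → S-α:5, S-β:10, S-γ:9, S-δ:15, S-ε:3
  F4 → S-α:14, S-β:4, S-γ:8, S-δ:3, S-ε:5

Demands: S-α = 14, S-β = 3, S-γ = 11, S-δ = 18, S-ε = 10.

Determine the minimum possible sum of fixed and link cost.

340

Open {F3, F4}: assign each demand point to its cheapest open site.
  S-α→F3 14×5=70, S-β→F4 3×4=12, S-γ→F4 11×8=88, S-δ→F4 18×3=54, S-ε→F3 10×3=30
  link cost 254, fixed 86 → total 340.
Compare {F1, F3, F4}: link cost 254 + fixed 108 = 362.
Compare {F1, F3}: link cost 338 + fixed 46 = 384.
Compare {F2, F3, F4}: link cost 254 + fixed 158 = 412.
All other subsets cost ≥ 362. Minimum total cost: 340.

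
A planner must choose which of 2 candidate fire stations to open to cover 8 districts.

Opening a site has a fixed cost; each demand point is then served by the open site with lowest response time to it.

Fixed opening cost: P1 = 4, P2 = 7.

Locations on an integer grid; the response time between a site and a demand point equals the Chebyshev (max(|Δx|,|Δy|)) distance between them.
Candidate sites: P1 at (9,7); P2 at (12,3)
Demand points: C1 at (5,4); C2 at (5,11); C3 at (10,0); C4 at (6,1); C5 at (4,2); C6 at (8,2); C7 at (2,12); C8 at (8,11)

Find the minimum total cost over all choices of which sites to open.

46

Open {P1}: assign each demand point to its cheapest open site.
  C1→P1 4, C2→P1 4, C3→P1 7, C4→P1 6, C5→P1 5, C6→P1 5, C7→P1 7, C8→P1 4
  response time 42, fixed 4 → total 46.
Compare {P1, P2}: response time 37 + fixed 11 = 48.
Compare {P2}: response time 54 + fixed 7 = 61.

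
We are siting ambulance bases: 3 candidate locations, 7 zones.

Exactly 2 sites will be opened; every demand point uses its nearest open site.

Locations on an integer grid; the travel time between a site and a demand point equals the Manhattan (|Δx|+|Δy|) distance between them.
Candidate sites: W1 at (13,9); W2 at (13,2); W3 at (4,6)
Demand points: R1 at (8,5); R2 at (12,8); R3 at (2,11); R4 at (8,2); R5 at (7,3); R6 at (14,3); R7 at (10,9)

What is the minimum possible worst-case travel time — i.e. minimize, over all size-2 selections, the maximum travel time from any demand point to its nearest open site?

8

Open {W1, W3}.
  Farthest demand point is R4 at travel time 8 (to W3); all others are ≤ 8.
With {W2, W3} the worst case is 9.
With {W1, W2} the worst case is 13.
No size-2 selection achieves below 8.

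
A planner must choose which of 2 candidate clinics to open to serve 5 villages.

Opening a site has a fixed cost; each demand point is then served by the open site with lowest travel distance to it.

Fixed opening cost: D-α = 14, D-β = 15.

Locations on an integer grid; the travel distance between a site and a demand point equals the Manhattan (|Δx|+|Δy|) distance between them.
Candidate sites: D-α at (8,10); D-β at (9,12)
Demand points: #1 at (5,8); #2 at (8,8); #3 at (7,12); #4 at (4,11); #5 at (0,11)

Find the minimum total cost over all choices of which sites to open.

Open {D-α}: assign each demand point to its cheapest open site.
  #1→D-α 5, #2→D-α 2, #3→D-α 3, #4→D-α 5, #5→D-α 9
  travel distance 24, fixed 14 → total 38.
Compare {D-β}: travel distance 31 + fixed 15 = 46.
Compare {D-α, D-β}: travel distance 23 + fixed 29 = 52.

38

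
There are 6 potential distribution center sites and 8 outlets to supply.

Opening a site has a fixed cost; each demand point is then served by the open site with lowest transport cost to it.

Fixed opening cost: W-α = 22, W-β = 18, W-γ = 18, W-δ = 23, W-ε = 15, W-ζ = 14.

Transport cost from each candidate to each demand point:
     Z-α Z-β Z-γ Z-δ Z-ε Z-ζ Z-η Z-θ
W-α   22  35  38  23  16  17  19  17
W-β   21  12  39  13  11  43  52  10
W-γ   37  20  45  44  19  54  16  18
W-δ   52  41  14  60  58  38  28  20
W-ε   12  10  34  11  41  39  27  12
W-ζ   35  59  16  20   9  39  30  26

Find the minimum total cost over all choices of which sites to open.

157

Open {W-α, W-ε, W-ζ}: assign each demand point to its cheapest open site.
  Z-α→W-ε 12, Z-β→W-ε 10, Z-γ→W-ζ 16, Z-δ→W-ε 11, Z-ε→W-ζ 9, Z-ζ→W-α 17, Z-η→W-α 19, Z-θ→W-ε 12
  transport cost 106, fixed 51 → total 157.
Compare {W-ε, W-ζ}: transport cost 136 + fixed 29 = 165.
Compare {W-α, W-ε}: transport cost 131 + fixed 37 = 168.
Compare {W-α, W-β, W-ζ}: transport cost 117 + fixed 54 = 171.
All other subsets cost ≥ 165. Minimum total cost: 157.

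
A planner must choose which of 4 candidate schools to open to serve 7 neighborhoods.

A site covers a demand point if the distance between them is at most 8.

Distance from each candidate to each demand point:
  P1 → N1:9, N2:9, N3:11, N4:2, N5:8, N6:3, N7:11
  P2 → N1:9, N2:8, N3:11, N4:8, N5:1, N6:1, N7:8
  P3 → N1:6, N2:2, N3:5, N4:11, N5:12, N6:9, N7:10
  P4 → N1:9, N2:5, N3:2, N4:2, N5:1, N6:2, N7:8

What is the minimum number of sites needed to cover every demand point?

2

Coverage sets (demand points within 8 of each site):
  P1: {N4, N5, N6}
  P2: {N2, N4, N5, N6, N7}
  P3: {N1, N2, N3}
  P4: {N2, N3, N4, N5, N6, N7}
No single site covers all 7 demand points.
But {P2, P3} covers everything, so the minimum is 2.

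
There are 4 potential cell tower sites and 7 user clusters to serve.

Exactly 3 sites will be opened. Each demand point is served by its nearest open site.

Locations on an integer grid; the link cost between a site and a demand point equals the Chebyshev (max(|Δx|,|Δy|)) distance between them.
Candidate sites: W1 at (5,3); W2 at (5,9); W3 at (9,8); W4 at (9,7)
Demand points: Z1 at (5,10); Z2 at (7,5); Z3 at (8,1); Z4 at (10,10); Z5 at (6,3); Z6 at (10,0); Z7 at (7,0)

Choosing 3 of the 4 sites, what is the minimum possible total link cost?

Open {W1, W2, W3}.
  Z1→W2 1, Z2→W1 2, Z3→W1 3, Z4→W3 2, Z5→W1 1, Z6→W1 5, Z7→W1 3  ⇒ total 17.
Compare {W1, W2, W4}: total 18.
Compare {W1, W3, W4}: total 20.
No size-3 selection does better; minimum is 17.

17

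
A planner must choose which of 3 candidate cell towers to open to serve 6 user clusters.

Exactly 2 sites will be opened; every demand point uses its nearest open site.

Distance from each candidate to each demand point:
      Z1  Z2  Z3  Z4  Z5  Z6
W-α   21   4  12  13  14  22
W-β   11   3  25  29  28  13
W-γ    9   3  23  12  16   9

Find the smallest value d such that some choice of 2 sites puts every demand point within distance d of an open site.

14

Open {W-α, W-β}.
  Farthest demand point is Z5 at distance 14 (to W-α); all others are ≤ 14.
With {W-α, W-γ} the worst case is 14.
With {W-β, W-γ} the worst case is 23.
No size-2 selection achieves below 14.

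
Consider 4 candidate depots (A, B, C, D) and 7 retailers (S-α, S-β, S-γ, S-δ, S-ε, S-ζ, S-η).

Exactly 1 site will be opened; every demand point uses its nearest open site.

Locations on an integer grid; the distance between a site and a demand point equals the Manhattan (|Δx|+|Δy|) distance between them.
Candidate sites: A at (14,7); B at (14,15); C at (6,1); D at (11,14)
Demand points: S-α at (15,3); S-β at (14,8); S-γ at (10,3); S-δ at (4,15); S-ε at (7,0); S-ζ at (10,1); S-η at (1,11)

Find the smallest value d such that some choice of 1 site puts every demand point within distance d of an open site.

Open {C}.
  Farthest demand point is S-δ at distance 16 (to C); all others are ≤ 16.
With {A} the worst case is 18.
With {D} the worst case is 18.
No size-1 selection achieves below 16.

16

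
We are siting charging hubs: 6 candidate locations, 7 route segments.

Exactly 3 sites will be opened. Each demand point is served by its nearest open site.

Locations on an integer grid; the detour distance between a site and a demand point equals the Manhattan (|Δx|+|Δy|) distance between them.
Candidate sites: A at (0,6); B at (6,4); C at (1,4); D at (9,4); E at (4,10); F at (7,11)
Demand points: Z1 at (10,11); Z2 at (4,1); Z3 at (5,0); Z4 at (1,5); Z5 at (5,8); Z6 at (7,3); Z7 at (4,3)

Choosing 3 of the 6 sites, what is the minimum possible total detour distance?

24

Open {B, C, F}.
  Z1→F 3, Z2→B 5, Z3→B 5, Z4→C 1, Z5→B 5, Z6→B 2, Z7→B 3  ⇒ total 24.
Compare {A, B, F}: total 25.
Compare {B, C, E}: total 26.
No size-3 selection does better; minimum is 24.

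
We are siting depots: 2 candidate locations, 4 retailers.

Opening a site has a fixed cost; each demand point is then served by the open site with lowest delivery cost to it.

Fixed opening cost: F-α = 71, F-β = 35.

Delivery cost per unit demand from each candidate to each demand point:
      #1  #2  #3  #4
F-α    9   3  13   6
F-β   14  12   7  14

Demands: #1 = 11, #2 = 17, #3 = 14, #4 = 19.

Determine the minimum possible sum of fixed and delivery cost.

468

Open {F-α, F-β}: assign each demand point to its cheapest open site.
  #1→F-α 11×9=99, #2→F-α 17×3=51, #3→F-β 14×7=98, #4→F-α 19×6=114
  delivery cost 362, fixed 106 → total 468.
Compare {F-α}: delivery cost 446 + fixed 71 = 517.
Compare {F-β}: delivery cost 722 + fixed 35 = 757.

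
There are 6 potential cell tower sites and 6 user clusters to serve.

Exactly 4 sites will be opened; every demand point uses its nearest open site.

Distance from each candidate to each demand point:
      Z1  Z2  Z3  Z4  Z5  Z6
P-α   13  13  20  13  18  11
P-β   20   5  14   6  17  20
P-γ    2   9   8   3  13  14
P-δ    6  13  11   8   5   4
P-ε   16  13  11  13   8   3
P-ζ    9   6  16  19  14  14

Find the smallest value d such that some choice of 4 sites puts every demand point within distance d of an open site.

Open {P-α, P-β, P-γ, P-δ}.
  Farthest demand point is Z3 at distance 8 (to P-γ); all others are ≤ 8.
With {P-α, P-β, P-γ, P-ε} the worst case is 8.
With {P-α, P-γ, P-δ, P-ζ} the worst case is 8.
No size-4 selection achieves below 8.

8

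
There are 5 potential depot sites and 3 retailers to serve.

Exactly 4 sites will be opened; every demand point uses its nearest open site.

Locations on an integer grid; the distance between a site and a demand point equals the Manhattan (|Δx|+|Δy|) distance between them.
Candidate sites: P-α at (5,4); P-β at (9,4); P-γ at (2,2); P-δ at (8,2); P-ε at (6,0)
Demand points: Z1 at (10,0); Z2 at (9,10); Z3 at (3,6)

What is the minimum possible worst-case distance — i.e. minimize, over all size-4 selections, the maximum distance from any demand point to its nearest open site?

6

Open {P-α, P-β, P-γ, P-δ}.
  Farthest demand point is Z2 at distance 6 (to P-β); all others are ≤ 6.
With {P-α, P-β, P-γ, P-ε} the worst case is 6.
With {P-α, P-β, P-δ, P-ε} the worst case is 6.
No size-4 selection achieves below 6.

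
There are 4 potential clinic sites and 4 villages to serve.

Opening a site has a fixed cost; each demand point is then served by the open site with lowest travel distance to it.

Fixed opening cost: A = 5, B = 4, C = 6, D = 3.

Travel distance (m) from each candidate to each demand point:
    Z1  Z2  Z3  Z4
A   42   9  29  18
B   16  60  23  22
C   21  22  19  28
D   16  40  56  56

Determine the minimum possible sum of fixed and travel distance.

75

Open {A, B}: assign each demand point to its cheapest open site.
  Z1→B 16, Z2→A 9, Z3→B 23, Z4→A 18
  travel distance 66, fixed 9 → total 75.
Compare {A, C, D}: travel distance 62 + fixed 14 = 76.
Compare {A, B, C}: travel distance 62 + fixed 15 = 77.
Compare {A, C}: travel distance 67 + fixed 11 = 78.
All other subsets cost ≥ 76. Minimum total cost: 75.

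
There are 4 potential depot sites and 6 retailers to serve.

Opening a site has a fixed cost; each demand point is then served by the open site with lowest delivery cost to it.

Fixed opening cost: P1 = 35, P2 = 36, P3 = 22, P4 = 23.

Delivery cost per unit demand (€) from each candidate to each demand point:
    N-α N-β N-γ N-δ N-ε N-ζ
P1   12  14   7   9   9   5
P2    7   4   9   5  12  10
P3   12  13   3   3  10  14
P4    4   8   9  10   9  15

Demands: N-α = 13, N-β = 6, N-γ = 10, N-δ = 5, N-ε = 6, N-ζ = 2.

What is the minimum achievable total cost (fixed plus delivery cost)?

272

Open {P3, P4}: assign each demand point to its cheapest open site.
  N-α→P4 13×4=52, N-β→P4 6×8=48, N-γ→P3 10×3=30, N-δ→P3 5×3=15, N-ε→P4 6×9=54, N-ζ→P3 2×14=28
  delivery cost 227, fixed 45 → total 272.
Compare {P2, P3, P4}: delivery cost 195 + fixed 81 = 276.
Compare {P1, P3, P4}: delivery cost 209 + fixed 80 = 289.
Compare {P2, P3}: delivery cost 240 + fixed 58 = 298.
All other subsets cost ≥ 276. Minimum total cost: 272.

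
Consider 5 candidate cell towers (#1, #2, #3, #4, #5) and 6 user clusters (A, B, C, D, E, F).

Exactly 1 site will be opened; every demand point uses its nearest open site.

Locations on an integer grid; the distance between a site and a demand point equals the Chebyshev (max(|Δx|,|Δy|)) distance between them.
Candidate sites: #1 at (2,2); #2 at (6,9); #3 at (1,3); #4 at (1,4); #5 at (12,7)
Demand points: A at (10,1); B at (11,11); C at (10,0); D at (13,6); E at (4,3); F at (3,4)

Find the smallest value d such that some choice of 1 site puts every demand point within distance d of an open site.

9

Open {#2}.
  Farthest demand point is C at distance 9 (to #2); all others are ≤ 9.
With {#5} the worst case is 9.
With {#1} the worst case is 11.
No size-1 selection achieves below 9.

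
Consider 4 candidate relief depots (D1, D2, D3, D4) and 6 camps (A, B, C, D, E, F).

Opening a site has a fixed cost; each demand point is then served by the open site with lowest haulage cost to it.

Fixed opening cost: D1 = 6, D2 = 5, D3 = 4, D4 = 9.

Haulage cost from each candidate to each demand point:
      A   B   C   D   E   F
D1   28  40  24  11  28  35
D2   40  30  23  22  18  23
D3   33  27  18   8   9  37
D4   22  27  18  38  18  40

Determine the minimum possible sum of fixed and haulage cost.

125

Open {D2, D3, D4}: assign each demand point to its cheapest open site.
  A→D4 22, B→D3 27, C→D3 18, D→D3 8, E→D3 9, F→D2 23
  haulage cost 107, fixed 18 → total 125.
Compare {D2, D3}: haulage cost 118 + fixed 9 = 127.
Compare {D1, D2, D3}: haulage cost 113 + fixed 15 = 128.
Compare {D1, D2, D3, D4}: haulage cost 107 + fixed 24 = 131.
All other subsets cost ≥ 127. Minimum total cost: 125.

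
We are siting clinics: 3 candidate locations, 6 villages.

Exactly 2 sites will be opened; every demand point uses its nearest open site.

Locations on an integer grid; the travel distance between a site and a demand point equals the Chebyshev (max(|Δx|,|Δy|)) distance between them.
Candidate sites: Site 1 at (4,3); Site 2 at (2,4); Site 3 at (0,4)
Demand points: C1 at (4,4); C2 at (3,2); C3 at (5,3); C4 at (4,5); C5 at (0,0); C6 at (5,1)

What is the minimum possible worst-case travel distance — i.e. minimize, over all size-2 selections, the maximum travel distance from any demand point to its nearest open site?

4

Open {Site 1, Site 2}.
  Farthest demand point is C5 at travel distance 4 (to Site 1); all others are ≤ 4.
With {Site 1, Site 3} the worst case is 4.
With {Site 2, Site 3} the worst case is 4.
No size-2 selection achieves below 4.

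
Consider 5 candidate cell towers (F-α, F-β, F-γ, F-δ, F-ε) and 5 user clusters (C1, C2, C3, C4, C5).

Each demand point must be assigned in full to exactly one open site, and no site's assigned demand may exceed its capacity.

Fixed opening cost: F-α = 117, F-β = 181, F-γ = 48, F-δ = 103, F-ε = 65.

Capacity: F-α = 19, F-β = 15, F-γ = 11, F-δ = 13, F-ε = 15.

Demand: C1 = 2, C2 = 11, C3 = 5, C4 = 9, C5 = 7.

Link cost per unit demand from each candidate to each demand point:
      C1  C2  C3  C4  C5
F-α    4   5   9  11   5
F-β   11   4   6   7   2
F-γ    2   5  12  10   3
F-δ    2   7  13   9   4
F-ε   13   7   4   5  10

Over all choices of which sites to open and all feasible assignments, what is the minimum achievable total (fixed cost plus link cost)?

Open {F-γ, F-δ, F-ε}; cheapest assignment that respects the capacities:
  F-γ (cap 11, load 11): C2 — cost 11×5 = 55
  F-δ (cap 13, load 9): C1, C5 — cost 2×2 + 7×4 = 32
  F-ε (cap 15, load 14): C3, C4 — cost 5×4 + 9×5 = 65
  Shipping 152, fixed 216 → total 368.
  Any other capacity-feasible assignment to {F-γ, F-δ, F-ε} ships for at least 152.
Compare {F-α, F-γ, F-ε}: its best feasible assignment gives total 375.
Compare {F-β, F-γ, F-ε}: its best feasible assignment gives total 428.
Every other set of open sites that can feasibly serve all demand totals ≥ 375 even under its best assignment. Minimum: 368.

368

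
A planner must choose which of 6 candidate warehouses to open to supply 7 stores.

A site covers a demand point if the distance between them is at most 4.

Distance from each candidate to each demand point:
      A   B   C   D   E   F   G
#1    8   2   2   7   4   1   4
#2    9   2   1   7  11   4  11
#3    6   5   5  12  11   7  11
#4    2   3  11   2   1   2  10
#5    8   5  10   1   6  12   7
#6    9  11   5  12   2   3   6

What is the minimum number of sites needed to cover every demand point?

Coverage sets (demand points within 4 of each site):
  #1: {B, C, E, F, G}
  #2: {B, C, F}
  #3: {}
  #4: {A, B, D, E, F}
  #5: {D}
  #6: {E, F}
No single site covers all 7 demand points.
But {#1, #4} covers everything, so the minimum is 2.

2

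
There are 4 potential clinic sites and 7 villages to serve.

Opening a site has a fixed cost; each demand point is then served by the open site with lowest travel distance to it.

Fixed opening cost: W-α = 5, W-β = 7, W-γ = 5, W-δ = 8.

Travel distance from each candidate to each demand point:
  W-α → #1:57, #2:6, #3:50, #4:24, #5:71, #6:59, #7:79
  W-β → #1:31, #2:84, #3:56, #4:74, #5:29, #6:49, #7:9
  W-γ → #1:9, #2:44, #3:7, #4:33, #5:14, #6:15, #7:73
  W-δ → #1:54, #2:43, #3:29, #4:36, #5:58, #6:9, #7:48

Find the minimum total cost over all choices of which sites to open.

101

Open {W-α, W-β, W-γ}: assign each demand point to its cheapest open site.
  #1→W-γ 9, #2→W-α 6, #3→W-γ 7, #4→W-α 24, #5→W-γ 14, #6→W-γ 15, #7→W-β 9
  travel distance 84, fixed 17 → total 101.
Compare {W-α, W-β, W-γ, W-δ}: travel distance 78 + fixed 25 = 103.
Compare {W-α, W-γ, W-δ}: travel distance 117 + fixed 18 = 135.
Compare {W-β, W-γ}: travel distance 131 + fixed 12 = 143.
All other subsets cost ≥ 103. Minimum total cost: 101.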